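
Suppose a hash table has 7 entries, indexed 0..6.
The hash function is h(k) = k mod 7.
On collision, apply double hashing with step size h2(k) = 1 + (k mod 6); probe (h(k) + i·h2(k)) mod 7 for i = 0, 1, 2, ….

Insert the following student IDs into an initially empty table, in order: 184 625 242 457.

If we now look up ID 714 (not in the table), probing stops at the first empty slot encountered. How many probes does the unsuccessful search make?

2

Insert 184: h=2, slot 2 empty -> index 2.
Insert 625: h=2, h2=2, slot 2 occupied -> index 4.
Insert 242: h=4, h2=3, slot 4 occupied -> index 0.
Insert 457: h=2, h2=2, slots 2,4 occupied -> index 6.
Table: [242, ., 184, ., 625, ., 457]
Lookup 714: h=0, h2=1, probe 0,1 → slot 1 empty, not found.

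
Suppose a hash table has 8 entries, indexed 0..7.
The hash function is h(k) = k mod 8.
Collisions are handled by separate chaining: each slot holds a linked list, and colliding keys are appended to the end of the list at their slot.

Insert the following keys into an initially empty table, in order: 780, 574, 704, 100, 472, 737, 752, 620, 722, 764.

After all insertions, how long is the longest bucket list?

780 -> bucket 4
574 -> bucket 6
704 -> bucket 0
100 -> bucket 4 (collision)
472 -> bucket 0 (collision)
737 -> bucket 1
752 -> bucket 0 (collision)
620 -> bucket 4 (collision)
722 -> bucket 2
764 -> bucket 4 (collision)
Final buckets:
0: 704 -> 472 -> 752
1: 737
2: 722
3: —
4: 780 -> 100 -> 620 -> 764
5: —
6: 574
7: —

4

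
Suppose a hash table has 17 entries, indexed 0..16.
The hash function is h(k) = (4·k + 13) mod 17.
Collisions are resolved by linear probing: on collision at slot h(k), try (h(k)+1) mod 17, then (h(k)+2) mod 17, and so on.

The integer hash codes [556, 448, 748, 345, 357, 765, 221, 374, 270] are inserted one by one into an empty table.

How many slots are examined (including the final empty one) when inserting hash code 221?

Insert 556: h=10, slot 10 empty -> index 10.
Insert 448: h=3, slot 3 empty -> index 3.
Insert 748: h=13, slot 13 empty -> index 13.
Insert 345: h=16, slot 16 empty -> index 16.
Insert 357: h=13, slot 13 occupied -> index 14.
Insert 765: h=13, slots 13,14 occupied -> index 15.
Insert 221: h=13, slots 13,14,15,16 occupied -> index 0.
Insert 374: h=13, slots 13,14,15,16,0 occupied -> index 1.
Insert 270: h=5, slot 5 empty -> index 5.
Table: [221, 374, -, 448, -, 270, -, -, -, -, 556, -, -, 748, 357, 765, 345]

5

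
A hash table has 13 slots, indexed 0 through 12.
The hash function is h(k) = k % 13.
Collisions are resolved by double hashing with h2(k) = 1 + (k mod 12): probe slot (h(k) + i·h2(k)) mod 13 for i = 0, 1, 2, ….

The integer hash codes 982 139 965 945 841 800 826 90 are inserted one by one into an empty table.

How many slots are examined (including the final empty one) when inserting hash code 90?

3

982 hashes to 7; slot 7 is free -> place at 7.
139 hashes to 9; slot 9 is free -> place at 9.
965 hashes to 3; slot 3 is free -> place at 3.
945 hashes to 9, h2=10; 9 taken -> place at 6.
841 hashes to 9, h2=2; 9 taken -> place at 11.
800 hashes to 7, h2=9; 7,3 taken -> place at 12.
826 hashes to 7, h2=11; 7 taken -> place at 5.
90 hashes to 12, h2=7; 12,6 taken -> place at 0.
Table: [90, _, _, 965, _, 826, 945, 982, _, 139, _, 841, 800]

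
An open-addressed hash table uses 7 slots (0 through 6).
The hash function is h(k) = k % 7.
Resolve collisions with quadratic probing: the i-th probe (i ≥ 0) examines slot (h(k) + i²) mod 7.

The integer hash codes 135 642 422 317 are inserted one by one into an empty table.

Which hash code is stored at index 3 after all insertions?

Insert 135: h=2, slot 2 empty -> index 2.
Insert 642: h=5, slot 5 empty -> index 5.
Insert 422: h=2, slot 2 occupied -> index 3.
Insert 317: h=2, slots 2,3 occupied -> index 6.
Table: [-, -, 135, 422, -, 642, 317]

422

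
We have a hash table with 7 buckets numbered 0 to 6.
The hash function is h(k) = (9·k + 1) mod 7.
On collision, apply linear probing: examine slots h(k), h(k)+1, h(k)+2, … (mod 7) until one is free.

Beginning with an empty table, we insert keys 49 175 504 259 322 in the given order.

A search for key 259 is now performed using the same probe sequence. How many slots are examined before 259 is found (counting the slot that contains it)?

49 hashes to 1; slot 1 is free -> place at 1.
175 hashes to 1; 1 taken -> place at 2.
504 hashes to 1; 1,2 taken -> place at 3.
259 hashes to 1; 1,2,3 taken -> place at 4.
322 hashes to 1; 1,2,3,4 taken -> place at 5.
Table: [., 49, 175, 504, 259, 322, .]
Lookup 259: h=1, probe 1,2,3,4 → found at 4.

4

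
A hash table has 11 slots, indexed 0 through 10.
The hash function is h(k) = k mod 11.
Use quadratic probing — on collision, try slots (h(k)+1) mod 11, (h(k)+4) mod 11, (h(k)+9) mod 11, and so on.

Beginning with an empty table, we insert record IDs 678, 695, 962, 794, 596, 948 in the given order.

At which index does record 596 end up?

6

678: h=7 => slot 7
695: h=2 => slot 2
962: h=5 => slot 5
794: h=2, probe 2,3 => slot 3
596: h=2, probe 2,3,6 => slot 6
948: h=2, probe 2,3,6,0 => slot 0
Table: [948, -, 695, 794, -, 962, 596, 678, -, -, -]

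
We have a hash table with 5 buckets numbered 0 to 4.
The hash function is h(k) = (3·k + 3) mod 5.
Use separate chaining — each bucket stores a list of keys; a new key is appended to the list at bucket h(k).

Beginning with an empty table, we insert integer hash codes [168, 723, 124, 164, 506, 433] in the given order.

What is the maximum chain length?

3

168 -> bucket 2
723 -> bucket 2 (collision)
124 -> bucket 0
164 -> bucket 0 (collision)
506 -> bucket 1
433 -> bucket 2 (collision)
Final buckets:
0: 124 -> 164
1: 506
2: 168 -> 723 -> 433
3: .
4: .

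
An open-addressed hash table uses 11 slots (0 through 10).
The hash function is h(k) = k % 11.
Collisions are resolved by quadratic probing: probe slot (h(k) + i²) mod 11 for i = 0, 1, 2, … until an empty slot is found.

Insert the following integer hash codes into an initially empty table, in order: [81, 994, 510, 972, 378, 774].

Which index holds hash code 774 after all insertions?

7

81: h=4 => slot 4
994: h=4, probe 4,5 => slot 5
510: h=4, probe 4,5,8 => slot 8
972: h=4, probe 4,5,8,2 => slot 2
378: h=4, probe 4,5,8,2,9 => slot 9
774: h=4, probe 4,5,8,2,9,7 => slot 7
Table: [_, _, 972, _, 81, 994, _, 774, 510, 378, _]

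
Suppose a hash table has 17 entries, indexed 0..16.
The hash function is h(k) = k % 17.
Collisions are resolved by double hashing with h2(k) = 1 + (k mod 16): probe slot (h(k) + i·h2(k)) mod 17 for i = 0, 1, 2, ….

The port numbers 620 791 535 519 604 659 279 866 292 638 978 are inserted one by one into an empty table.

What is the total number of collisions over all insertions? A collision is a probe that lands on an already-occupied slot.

9

620: h=8 => slot 8
791: h=9 => slot 9
535: h=8, h2=8, probe 8,16 => slot 16
519: h=9, h2=8, probe 9,0 => slot 0
604: h=9, h2=13, probe 9,5 => slot 5
659: h=13 => slot 13
279: h=7 => slot 7
866: h=16, h2=3, probe 16,2 => slot 2
292: h=3 => slot 3
638: h=9, h2=15, probe 9,7,5,3,1 => slot 1
978: h=9, h2=3, probe 9,12 => slot 12
Table: [519, 638, 866, 292, ∅, 604, ∅, 279, 620, 791, ∅, ∅, 978, 659, ∅, ∅, 535]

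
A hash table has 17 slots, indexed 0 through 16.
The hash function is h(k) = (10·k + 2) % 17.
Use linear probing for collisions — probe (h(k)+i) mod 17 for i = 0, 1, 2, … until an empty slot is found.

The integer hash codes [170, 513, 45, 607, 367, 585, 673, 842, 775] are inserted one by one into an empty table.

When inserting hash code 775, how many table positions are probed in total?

6

Insert 170: h=2, slot 2 empty -> index 2.
Insert 513: h=15, slot 15 empty -> index 15.
Insert 45: h=10, slot 10 empty -> index 10.
Insert 607: h=3, slot 3 empty -> index 3.
Insert 367: h=0, slot 0 empty -> index 0.
Insert 585: h=4, slot 4 empty -> index 4.
Insert 673: h=0, slot 0 occupied -> index 1.
Insert 842: h=7, slot 7 empty -> index 7.
Insert 775: h=0, slots 0,1,2,3,4 occupied -> index 5.
Table: [367, 673, 170, 607, 585, 775, ∅, 842, ∅, ∅, 45, ∅, ∅, ∅, ∅, 513, ∅]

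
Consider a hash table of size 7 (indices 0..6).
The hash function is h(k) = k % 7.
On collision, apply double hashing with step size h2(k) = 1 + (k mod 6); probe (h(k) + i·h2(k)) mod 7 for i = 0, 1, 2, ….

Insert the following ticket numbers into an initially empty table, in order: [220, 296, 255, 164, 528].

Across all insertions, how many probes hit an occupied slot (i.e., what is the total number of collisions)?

Insert 220: h=3, slot 3 empty -> index 3.
Insert 296: h=2, slot 2 empty -> index 2.
Insert 255: h=3, h2=4, slot 3 occupied -> index 0.
Insert 164: h=3, h2=3, slot 3 occupied -> index 6.
Insert 528: h=3, h2=1, slot 3 occupied -> index 4.
Table: [255, _, 296, 220, 528, _, 164]

3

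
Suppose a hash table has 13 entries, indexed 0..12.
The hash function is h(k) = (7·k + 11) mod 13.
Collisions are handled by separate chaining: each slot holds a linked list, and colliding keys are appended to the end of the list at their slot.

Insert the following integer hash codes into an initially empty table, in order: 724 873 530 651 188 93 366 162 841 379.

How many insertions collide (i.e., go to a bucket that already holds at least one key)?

724 -> bucket 9
873 -> bucket 12
530 -> bucket 3
651 -> bucket 5
188 -> bucket 1
93 -> bucket 12 (collision)
366 -> bucket 12 (collision)
162 -> bucket 1 (collision)
841 -> bucket 9 (collision)
379 -> bucket 12 (collision)
Final buckets:
0: -
1: 188 -> 162
2: -
3: 530
4: -
5: 651
6: -
7: -
8: -
9: 724 -> 841
10: -
11: -
12: 873 -> 93 -> 366 -> 379

5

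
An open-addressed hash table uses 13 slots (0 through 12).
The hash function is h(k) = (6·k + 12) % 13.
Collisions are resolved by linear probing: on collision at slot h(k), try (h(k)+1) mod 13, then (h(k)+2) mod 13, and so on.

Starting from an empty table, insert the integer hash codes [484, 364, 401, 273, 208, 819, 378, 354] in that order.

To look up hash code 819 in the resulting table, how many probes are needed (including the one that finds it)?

5

484: h=4 => slot 4
364: h=12 => slot 12
401: h=0 => slot 0
273: h=12, probe 12,0,1 => slot 1
208: h=12, probe 12,0,1,2 => slot 2
819: h=12, probe 12,0,1,2,3 => slot 3
378: h=5 => slot 5
354: h=4, probe 4,5,6 => slot 6
Table: [401, 273, 208, 819, 484, 378, 354, -, -, -, -, -, 364]
Lookup 819: h=12, probe 12,0,1,2,3 → found at 3.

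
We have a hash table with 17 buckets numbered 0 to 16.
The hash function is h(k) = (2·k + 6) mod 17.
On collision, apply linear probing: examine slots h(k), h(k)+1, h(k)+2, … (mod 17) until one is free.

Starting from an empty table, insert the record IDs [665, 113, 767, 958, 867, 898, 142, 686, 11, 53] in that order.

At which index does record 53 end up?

Insert 665: h=10, slot 10 empty -> index 10.
Insert 113: h=11, slot 11 empty -> index 11.
Insert 767: h=10, slots 10,11 occupied -> index 12.
Insert 958: h=1, slot 1 empty -> index 1.
Insert 867: h=6, slot 6 empty -> index 6.
Insert 898: h=0, slot 0 empty -> index 0.
Insert 142: h=1, slot 1 occupied -> index 2.
Insert 686: h=1, slots 1,2 occupied -> index 3.
Insert 11: h=11, slots 11,12 occupied -> index 13.
Insert 53: h=10, slots 10,11,12,13 occupied -> index 14.
Table: [898, 958, 142, 686, -, -, 867, -, -, -, 665, 113, 767, 11, 53, -, -]

14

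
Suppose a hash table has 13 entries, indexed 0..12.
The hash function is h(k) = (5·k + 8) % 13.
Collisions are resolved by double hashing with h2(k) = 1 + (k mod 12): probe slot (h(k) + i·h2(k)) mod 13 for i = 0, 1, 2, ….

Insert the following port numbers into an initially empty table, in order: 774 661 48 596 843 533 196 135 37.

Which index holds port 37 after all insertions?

Insert 774: h=4, slot 4 empty → index 4.
Insert 661: h=11, slot 11 empty → index 11.
Insert 48: h=1, slot 1 empty → index 1.
Insert 596: h=11, h2=9, slot 11 occupied → index 7.
Insert 843: h=11, h2=4, slot 11 occupied → index 2.
Insert 533: h=8, slot 8 empty → index 8.
Insert 196: h=0, slot 0 empty → index 0.
Insert 135: h=7, h2=4, slots 7,11,2 occupied → index 6.
Insert 37: h=11, h2=2, slots 11,0,2,4,6,8 occupied → index 10.
Table: [196, 48, 843, -, 774, -, 135, 596, 533, -, 37, 661, -]

10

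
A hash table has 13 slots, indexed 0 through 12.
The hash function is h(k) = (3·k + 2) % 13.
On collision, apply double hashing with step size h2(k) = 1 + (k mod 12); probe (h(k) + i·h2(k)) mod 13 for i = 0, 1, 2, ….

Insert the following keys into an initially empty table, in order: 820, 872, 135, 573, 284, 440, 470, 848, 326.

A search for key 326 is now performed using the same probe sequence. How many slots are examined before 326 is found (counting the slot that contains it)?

6

820: h=5 -> slot 5
872: h=5, h2=9, probe 5,1 -> slot 1
135: h=4 -> slot 4
573: h=5, h2=10, probe 5,2 -> slot 2
284: h=9 -> slot 9
440: h=9, h2=9, probe 9,5,1,10 -> slot 10
470: h=8 -> slot 8
848: h=11 -> slot 11
326: h=5, h2=3, probe 5,8,11,1,4,7 -> slot 7
Table: [-, 872, 573, -, 135, 820, -, 326, 470, 284, 440, 848, -]
Lookup 326: h=5, h2=3, probe 5,8,11,1,4,7 → found at 7.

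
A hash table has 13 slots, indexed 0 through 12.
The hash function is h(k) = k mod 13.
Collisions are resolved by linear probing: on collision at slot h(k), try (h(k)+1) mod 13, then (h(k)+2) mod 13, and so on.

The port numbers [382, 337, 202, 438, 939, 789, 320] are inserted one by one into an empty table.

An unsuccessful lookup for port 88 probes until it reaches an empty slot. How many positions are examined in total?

Insert 382: h=5, slot 5 empty → index 5.
Insert 337: h=12, slot 12 empty → index 12.
Insert 202: h=7, slot 7 empty → index 7.
Insert 438: h=9, slot 9 empty → index 9.
Insert 939: h=3, slot 3 empty → index 3.
Insert 789: h=9, slot 9 occupied → index 10.
Insert 320: h=8, slot 8 empty → index 8.
Table: [., ., ., 939, ., 382, ., 202, 320, 438, 789, ., 337]
Lookup 88: h=10, probe 10,11 → slot 11 empty, not found.

2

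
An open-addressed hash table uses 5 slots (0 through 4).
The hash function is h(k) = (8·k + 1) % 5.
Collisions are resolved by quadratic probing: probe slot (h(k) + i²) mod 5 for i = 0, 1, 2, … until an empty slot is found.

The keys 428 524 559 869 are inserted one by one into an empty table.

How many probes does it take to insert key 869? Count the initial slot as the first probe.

428: h=0 => slot 0
524: h=3 => slot 3
559: h=3, probe 3,4 => slot 4
869: h=3, probe 3,4,2 => slot 2
Table: [428, —, 869, 524, 559]

3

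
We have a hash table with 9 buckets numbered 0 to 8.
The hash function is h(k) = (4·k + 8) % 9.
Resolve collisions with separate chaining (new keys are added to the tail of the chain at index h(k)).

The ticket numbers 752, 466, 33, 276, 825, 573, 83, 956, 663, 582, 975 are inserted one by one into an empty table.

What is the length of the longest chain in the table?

6

752 → bucket 1
466 → bucket 0
33 → bucket 5
276 → bucket 5 (collision)
825 → bucket 5 (collision)
573 → bucket 5 (collision)
83 → bucket 7
956 → bucket 7 (collision)
663 → bucket 5 (collision)
582 → bucket 5 (collision)
975 → bucket 2
Final buckets:
0: 466
1: 752
2: 975
3: —
4: —
5: 33 -> 276 -> 825 -> 573 -> 663 -> 582
6: —
7: 83 -> 956
8: —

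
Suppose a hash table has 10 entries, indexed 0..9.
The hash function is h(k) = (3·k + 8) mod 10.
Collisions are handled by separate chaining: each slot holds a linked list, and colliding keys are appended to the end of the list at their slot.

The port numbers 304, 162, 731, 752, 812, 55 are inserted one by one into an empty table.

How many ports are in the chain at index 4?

304 → bucket 0
162 → bucket 4
731 → bucket 1
752 → bucket 4 (collision)
812 → bucket 4 (collision)
55 → bucket 3
Final buckets:
0: 304
1: 731
2: -
3: 55
4: 162 -> 752 -> 812
5: -
6: -
7: -
8: -
9: -

3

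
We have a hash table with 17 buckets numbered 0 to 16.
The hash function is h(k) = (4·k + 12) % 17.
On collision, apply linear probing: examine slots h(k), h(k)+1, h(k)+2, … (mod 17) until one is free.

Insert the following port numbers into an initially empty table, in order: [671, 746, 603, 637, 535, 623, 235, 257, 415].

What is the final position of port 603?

11

671 hashes to 10; slot 10 is free => place at 10.
746 hashes to 4; slot 4 is free => place at 4.
603 hashes to 10; 10 taken => place at 11.
637 hashes to 10; 10,11 taken => place at 12.
535 hashes to 10; 10,11,12 taken => place at 13.
623 hashes to 5; slot 5 is free => place at 5.
235 hashes to 0; slot 0 is free => place at 0.
257 hashes to 3; slot 3 is free => place at 3.
415 hashes to 6; slot 6 is free => place at 6.
Table: [235, —, —, 257, 746, 623, 415, —, —, —, 671, 603, 637, 535, —, —, —]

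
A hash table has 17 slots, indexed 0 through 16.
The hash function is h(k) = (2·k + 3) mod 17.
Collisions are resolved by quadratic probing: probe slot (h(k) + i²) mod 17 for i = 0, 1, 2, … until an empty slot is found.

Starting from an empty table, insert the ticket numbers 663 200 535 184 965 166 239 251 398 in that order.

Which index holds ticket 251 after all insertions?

4

Insert 663: h=3, slot 3 empty => index 3.
Insert 200: h=12, slot 12 empty => index 12.
Insert 535: h=2, slot 2 empty => index 2.
Insert 184: h=14, slot 14 empty => index 14.
Insert 965: h=12, slot 12 occupied => index 13.
Insert 166: h=12, slots 12,13 occupied => index 16.
Insert 239: h=5, slot 5 empty => index 5.
Insert 251: h=12, slots 12,13,16 occupied => index 4.
Insert 398: h=0, slot 0 empty => index 0.
Table: [398, -, 535, 663, 251, 239, -, -, -, -, -, -, 200, 965, 184, -, 166]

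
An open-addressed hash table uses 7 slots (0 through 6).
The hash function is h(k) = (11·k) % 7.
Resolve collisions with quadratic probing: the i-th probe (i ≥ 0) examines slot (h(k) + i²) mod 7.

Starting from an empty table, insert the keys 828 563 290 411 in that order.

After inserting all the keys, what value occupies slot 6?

290

828: h=1 => slot 1
563: h=5 => slot 5
290: h=5, probe 5,6 => slot 6
411: h=6, probe 6,0 => slot 0
Table: [411, 828, —, —, —, 563, 290]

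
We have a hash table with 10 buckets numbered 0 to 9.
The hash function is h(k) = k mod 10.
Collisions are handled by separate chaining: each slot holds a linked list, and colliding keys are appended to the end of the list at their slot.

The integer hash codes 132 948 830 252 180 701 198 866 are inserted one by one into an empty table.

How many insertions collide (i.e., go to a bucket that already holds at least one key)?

3

132 -> bucket 2
948 -> bucket 8
830 -> bucket 0
252 -> bucket 2 (collision)
180 -> bucket 0 (collision)
701 -> bucket 1
198 -> bucket 8 (collision)
866 -> bucket 6
Final buckets:
0: 830 -> 180
1: 701
2: 132 -> 252
3: -
4: -
5: -
6: 866
7: -
8: 948 -> 198
9: -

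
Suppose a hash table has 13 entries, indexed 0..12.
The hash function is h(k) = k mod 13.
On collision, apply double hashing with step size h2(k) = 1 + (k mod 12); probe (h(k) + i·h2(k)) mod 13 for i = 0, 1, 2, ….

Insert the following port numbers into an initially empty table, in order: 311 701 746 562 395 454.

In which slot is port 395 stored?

4

311 hashes to 12; slot 12 is free -> place at 12.
701 hashes to 12, h2=6; 12 taken -> place at 5.
746 hashes to 5, h2=3; 5 taken -> place at 8.
562 hashes to 3; slot 3 is free -> place at 3.
395 hashes to 5, h2=12; 5 taken -> place at 4.
454 hashes to 12, h2=11; 12 taken -> place at 10.
Table: [., ., ., 562, 395, 701, ., ., 746, ., 454, ., 311]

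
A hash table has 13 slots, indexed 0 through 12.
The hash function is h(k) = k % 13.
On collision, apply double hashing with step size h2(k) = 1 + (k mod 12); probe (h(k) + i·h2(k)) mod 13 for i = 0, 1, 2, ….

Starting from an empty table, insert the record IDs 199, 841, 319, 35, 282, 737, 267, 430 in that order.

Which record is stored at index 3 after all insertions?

282

199 hashes to 4; slot 4 is free → place at 4.
841 hashes to 9; slot 9 is free → place at 9.
319 hashes to 7; slot 7 is free → place at 7.
35 hashes to 9, h2=12; 9 taken → place at 8.
282 hashes to 9, h2=7; 9 taken → place at 3.
737 hashes to 9, h2=6; 9 taken → place at 2.
267 hashes to 7, h2=4; 7 taken → place at 11.
430 hashes to 1; slot 1 is free → place at 1.
Table: [_, 430, 737, 282, 199, _, _, 319, 35, 841, _, 267, _]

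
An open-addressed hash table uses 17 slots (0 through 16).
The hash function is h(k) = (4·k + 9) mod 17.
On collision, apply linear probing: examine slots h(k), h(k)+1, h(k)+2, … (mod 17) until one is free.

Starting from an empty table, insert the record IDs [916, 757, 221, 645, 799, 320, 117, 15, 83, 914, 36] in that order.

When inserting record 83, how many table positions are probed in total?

4

916: h=1 -> slot 1
757: h=11 -> slot 11
221: h=9 -> slot 9
645: h=5 -> slot 5
799: h=9, probe 9,10 -> slot 10
320: h=14 -> slot 14
117: h=1, probe 1,2 -> slot 2
15: h=1, probe 1,2,3 -> slot 3
83: h=1, probe 1,2,3,4 -> slot 4
914: h=10, probe 10,11,12 -> slot 12
36: h=0 -> slot 0
Table: [36, 916, 117, 15, 83, 645, ., ., ., 221, 799, 757, 914, ., 320, ., .]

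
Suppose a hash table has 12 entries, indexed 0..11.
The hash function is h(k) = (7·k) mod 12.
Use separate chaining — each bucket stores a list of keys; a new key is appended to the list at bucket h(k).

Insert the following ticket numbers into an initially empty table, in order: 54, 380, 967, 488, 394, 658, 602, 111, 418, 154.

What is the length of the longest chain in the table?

4

54 -> bucket 6
380 -> bucket 8
967 -> bucket 1
488 -> bucket 8 (collision)
394 -> bucket 10
658 -> bucket 10 (collision)
602 -> bucket 2
111 -> bucket 9
418 -> bucket 10 (collision)
154 -> bucket 10 (collision)
Final buckets:
0: .
1: 967
2: 602
3: .
4: .
5: .
6: 54
7: .
8: 380 -> 488
9: 111
10: 394 -> 658 -> 418 -> 154
11: .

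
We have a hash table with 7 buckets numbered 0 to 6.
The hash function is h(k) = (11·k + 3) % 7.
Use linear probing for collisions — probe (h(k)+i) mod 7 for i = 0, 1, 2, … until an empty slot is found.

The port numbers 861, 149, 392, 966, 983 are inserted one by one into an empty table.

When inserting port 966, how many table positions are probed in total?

861: h=3 → slot 3
149: h=4 → slot 4
392: h=3, probe 3,4,5 → slot 5
966: h=3, probe 3,4,5,6 → slot 6
983: h=1 → slot 1
Table: [∅, 983, ∅, 861, 149, 392, 966]

4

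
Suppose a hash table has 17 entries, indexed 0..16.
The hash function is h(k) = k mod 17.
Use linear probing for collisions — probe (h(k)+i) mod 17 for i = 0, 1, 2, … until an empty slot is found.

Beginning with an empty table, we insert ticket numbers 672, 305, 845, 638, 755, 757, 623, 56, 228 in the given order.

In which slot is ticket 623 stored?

672 hashes to 9; slot 9 is free => place at 9.
305 hashes to 16; slot 16 is free => place at 16.
845 hashes to 12; slot 12 is free => place at 12.
638 hashes to 9; 9 taken => place at 10.
755 hashes to 7; slot 7 is free => place at 7.
757 hashes to 9; 9,10 taken => place at 11.
623 hashes to 11; 11,12 taken => place at 13.
56 hashes to 5; slot 5 is free => place at 5.
228 hashes to 7; 7 taken => place at 8.
Table: [-, -, -, -, -, 56, -, 755, 228, 672, 638, 757, 845, 623, -, -, 305]

13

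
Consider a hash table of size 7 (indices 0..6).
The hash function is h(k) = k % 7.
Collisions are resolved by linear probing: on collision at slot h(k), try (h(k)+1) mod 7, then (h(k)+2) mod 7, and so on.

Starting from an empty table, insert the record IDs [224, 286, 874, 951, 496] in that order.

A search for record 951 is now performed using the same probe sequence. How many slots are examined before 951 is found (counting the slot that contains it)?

4

224: h=0 → slot 0
286: h=6 → slot 6
874: h=6, probe 6,0,1 → slot 1
951: h=6, probe 6,0,1,2 → slot 2
496: h=6, probe 6,0,1,2,3 → slot 3
Table: [224, 874, 951, 496, —, —, 286]
Lookup 951: h=6, probe 6,0,1,2 → found at 2.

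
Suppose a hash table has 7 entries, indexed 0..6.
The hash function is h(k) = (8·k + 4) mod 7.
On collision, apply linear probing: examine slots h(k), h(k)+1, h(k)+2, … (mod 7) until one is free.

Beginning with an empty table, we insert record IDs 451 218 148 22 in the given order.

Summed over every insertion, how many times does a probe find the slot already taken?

451: h=0 → slot 0
218: h=5 → slot 5
148: h=5, probe 5,6 → slot 6
22: h=5, probe 5,6,0,1 → slot 1
Table: [451, 22, -, -, -, 218, 148]

4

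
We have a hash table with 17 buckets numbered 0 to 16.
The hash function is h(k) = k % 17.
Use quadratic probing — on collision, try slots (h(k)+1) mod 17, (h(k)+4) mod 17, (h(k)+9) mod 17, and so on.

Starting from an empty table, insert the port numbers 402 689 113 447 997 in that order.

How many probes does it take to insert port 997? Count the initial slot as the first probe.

Insert 402: h=11, slot 11 empty => index 11.
Insert 689: h=9, slot 9 empty => index 9.
Insert 113: h=11, slot 11 occupied => index 12.
Insert 447: h=5, slot 5 empty => index 5.
Insert 997: h=11, slots 11,12 occupied => index 15.
Table: [∅, ∅, ∅, ∅, ∅, 447, ∅, ∅, ∅, 689, ∅, 402, 113, ∅, ∅, 997, ∅]

3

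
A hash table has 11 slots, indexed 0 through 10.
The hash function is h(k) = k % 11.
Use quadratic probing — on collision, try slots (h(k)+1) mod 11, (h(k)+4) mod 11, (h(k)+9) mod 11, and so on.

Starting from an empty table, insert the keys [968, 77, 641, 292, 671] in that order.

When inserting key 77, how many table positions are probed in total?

2

968: h=0 → slot 0
77: h=0, probe 0,1 → slot 1
641: h=3 → slot 3
292: h=6 → slot 6
671: h=0, probe 0,1,4 → slot 4
Table: [968, 77, —, 641, 671, —, 292, —, —, —, —]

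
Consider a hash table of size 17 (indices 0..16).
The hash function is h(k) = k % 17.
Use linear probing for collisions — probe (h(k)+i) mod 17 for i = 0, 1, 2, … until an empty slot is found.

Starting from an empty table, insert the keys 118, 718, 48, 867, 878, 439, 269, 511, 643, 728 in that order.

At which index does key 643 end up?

3

118 hashes to 16; slot 16 is free → place at 16.
718 hashes to 4; slot 4 is free → place at 4.
48 hashes to 14; slot 14 is free → place at 14.
867 hashes to 0; slot 0 is free → place at 0.
878 hashes to 11; slot 11 is free → place at 11.
439 hashes to 14; 14 taken → place at 15.
269 hashes to 14; 14,15,16,0 taken → place at 1.
511 hashes to 1; 1 taken → place at 2.
643 hashes to 14; 14,15,16,0,1,2 taken → place at 3.
728 hashes to 14; 14,15,16,0,1,2,3,4 taken → place at 5.
Table: [867, 269, 511, 643, 718, 728, _, _, _, _, _, 878, _, _, 48, 439, 118]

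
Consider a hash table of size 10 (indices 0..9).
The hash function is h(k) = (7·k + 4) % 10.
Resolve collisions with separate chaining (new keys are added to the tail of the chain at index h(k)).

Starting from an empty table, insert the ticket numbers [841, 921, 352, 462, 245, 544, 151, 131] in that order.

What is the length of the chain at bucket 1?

4

841 → bucket 1
921 → bucket 1 (collision)
352 → bucket 8
462 → bucket 8 (collision)
245 → bucket 9
544 → bucket 2
151 → bucket 1 (collision)
131 → bucket 1 (collision)
Final buckets:
0: _
1: 841 -> 921 -> 151 -> 131
2: 544
3: _
4: _
5: _
6: _
7: _
8: 352 -> 462
9: 245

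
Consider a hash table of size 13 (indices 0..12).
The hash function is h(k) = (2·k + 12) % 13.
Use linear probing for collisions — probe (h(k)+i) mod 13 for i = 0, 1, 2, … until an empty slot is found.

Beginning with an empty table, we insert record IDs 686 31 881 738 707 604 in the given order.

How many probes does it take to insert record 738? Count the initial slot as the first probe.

3

686 hashes to 6; slot 6 is free => place at 6.
31 hashes to 9; slot 9 is free => place at 9.
881 hashes to 6; 6 taken => place at 7.
738 hashes to 6; 6,7 taken => place at 8.
707 hashes to 9; 9 taken => place at 10.
604 hashes to 11; slot 11 is free => place at 11.
Table: [—, —, —, —, —, —, 686, 881, 738, 31, 707, 604, —]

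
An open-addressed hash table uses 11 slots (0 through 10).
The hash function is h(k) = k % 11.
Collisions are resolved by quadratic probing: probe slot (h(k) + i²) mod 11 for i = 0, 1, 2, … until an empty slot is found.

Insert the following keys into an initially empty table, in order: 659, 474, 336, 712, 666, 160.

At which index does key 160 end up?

659: h=10 -> slot 10
474: h=1 -> slot 1
336: h=6 -> slot 6
712: h=8 -> slot 8
666: h=6, probe 6,7 -> slot 7
160: h=6, probe 6,7,10,4 -> slot 4
Table: [., 474, ., ., 160, ., 336, 666, 712, ., 659]

4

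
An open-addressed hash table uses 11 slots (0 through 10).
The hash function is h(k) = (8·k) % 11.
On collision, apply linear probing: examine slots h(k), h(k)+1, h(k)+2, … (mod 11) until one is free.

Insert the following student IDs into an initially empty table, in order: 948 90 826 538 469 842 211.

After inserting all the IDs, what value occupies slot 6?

90

Insert 948: h=5, slot 5 empty → index 5.
Insert 90: h=5, slot 5 occupied → index 6.
Insert 826: h=8, slot 8 empty → index 8.
Insert 538: h=3, slot 3 empty → index 3.
Insert 469: h=1, slot 1 empty → index 1.
Insert 842: h=4, slot 4 empty → index 4.
Insert 211: h=5, slots 5,6 occupied → index 7.
Table: [—, 469, —, 538, 842, 948, 90, 211, 826, —, —]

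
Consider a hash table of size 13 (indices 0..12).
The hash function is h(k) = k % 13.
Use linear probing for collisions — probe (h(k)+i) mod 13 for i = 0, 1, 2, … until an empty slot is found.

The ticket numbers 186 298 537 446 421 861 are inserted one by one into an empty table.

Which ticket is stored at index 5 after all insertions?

186: h=4 => slot 4
298: h=12 => slot 12
537: h=4, probe 4,5 => slot 5
446: h=4, probe 4,5,6 => slot 6
421: h=5, probe 5,6,7 => slot 7
861: h=3 => slot 3
Table: [_, _, _, 861, 186, 537, 446, 421, _, _, _, _, 298]

537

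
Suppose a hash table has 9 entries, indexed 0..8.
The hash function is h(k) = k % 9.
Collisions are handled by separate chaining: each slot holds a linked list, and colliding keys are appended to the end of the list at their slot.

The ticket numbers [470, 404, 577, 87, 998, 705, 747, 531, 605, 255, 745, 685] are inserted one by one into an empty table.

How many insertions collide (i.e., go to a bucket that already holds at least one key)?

5

470 → bucket 2
404 → bucket 8
577 → bucket 1
87 → bucket 6
998 → bucket 8 (collision)
705 → bucket 3
747 → bucket 0
531 → bucket 0 (collision)
605 → bucket 2 (collision)
255 → bucket 3 (collision)
745 → bucket 7
685 → bucket 1 (collision)
Final buckets:
0: 747 -> 531
1: 577 -> 685
2: 470 -> 605
3: 705 -> 255
4: —
5: —
6: 87
7: 745
8: 404 -> 998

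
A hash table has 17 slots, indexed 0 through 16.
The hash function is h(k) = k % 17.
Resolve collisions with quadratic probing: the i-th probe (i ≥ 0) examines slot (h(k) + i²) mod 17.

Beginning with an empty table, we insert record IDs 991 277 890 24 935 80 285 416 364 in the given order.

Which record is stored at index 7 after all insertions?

Insert 991: h=5, slot 5 empty => index 5.
Insert 277: h=5, slot 5 occupied => index 6.
Insert 890: h=6, slot 6 occupied => index 7.
Insert 24: h=7, slot 7 occupied => index 8.
Insert 935: h=0, slot 0 empty => index 0.
Insert 80: h=12, slot 12 empty => index 12.
Insert 285: h=13, slot 13 empty => index 13.
Insert 416: h=8, slot 8 occupied => index 9.
Insert 364: h=7, slots 7,8 occupied => index 11.
Table: [935, ., ., ., ., 991, 277, 890, 24, 416, ., 364, 80, 285, ., ., .]

890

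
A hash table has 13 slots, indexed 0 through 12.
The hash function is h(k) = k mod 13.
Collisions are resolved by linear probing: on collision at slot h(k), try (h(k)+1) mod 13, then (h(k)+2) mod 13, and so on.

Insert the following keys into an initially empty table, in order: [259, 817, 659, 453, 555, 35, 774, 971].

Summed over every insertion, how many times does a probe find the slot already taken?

259: h=12 → slot 12
817: h=11 → slot 11
659: h=9 → slot 9
453: h=11, probe 11,12,0 → slot 0
555: h=9, probe 9,10 → slot 10
35: h=9, probe 9,10,11,12,0,1 → slot 1
774: h=7 → slot 7
971: h=9, probe 9,10,11,12,0,1,2 → slot 2
Table: [453, 35, 971, ∅, ∅, ∅, ∅, 774, ∅, 659, 555, 817, 259]

14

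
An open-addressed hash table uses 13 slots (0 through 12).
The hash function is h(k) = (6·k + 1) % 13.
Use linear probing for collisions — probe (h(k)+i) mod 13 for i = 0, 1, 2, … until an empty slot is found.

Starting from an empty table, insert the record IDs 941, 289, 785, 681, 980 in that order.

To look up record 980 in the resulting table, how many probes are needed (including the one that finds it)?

5

Insert 941: h=5, slot 5 empty -> index 5.
Insert 289: h=6, slot 6 empty -> index 6.
Insert 785: h=5, slots 5,6 occupied -> index 7.
Insert 681: h=5, slots 5,6,7 occupied -> index 8.
Insert 980: h=5, slots 5,6,7,8 occupied -> index 9.
Table: [—, —, —, —, —, 941, 289, 785, 681, 980, —, —, —]
Lookup 980: h=5, probe 5,6,7,8,9 → found at 9.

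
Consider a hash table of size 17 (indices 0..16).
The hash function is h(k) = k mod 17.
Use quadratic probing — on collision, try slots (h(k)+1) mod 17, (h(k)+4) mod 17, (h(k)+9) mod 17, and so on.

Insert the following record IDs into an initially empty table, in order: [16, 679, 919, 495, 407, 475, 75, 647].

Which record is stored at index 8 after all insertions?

475

16 hashes to 16; slot 16 is free → place at 16.
679 hashes to 16; 16 taken → place at 0.
919 hashes to 1; slot 1 is free → place at 1.
495 hashes to 2; slot 2 is free → place at 2.
407 hashes to 16; 16,0 taken → place at 3.
475 hashes to 16; 16,0,3 taken → place at 8.
75 hashes to 7; slot 7 is free → place at 7.
647 hashes to 1; 1,2 taken → place at 5.
Table: [679, 919, 495, 407, ∅, 647, ∅, 75, 475, ∅, ∅, ∅, ∅, ∅, ∅, ∅, 16]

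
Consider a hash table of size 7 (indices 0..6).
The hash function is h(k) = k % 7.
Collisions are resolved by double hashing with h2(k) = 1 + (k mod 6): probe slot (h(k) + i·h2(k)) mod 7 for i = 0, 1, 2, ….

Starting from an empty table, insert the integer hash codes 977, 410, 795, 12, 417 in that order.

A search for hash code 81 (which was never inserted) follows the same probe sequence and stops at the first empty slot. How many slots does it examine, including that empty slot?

5

977 hashes to 4; slot 4 is free => place at 4.
410 hashes to 4, h2=3; 4 taken => place at 0.
795 hashes to 4, h2=4; 4 taken => place at 1.
12 hashes to 5; slot 5 is free => place at 5.
417 hashes to 4, h2=4; 4,1,5 taken => place at 2.
Table: [410, 795, 417, -, 977, 12, -]
Lookup 81: h=4, h2=4, probe 4,1,5,2,6 → slot 6 empty, not found.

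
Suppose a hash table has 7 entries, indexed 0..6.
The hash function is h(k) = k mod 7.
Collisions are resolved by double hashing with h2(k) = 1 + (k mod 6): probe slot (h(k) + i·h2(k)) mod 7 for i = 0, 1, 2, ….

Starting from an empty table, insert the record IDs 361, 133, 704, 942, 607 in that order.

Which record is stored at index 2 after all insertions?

361 hashes to 4; slot 4 is free => place at 4.
133 hashes to 0; slot 0 is free => place at 0.
704 hashes to 4, h2=3; 4,0 taken => place at 3.
942 hashes to 4, h2=1; 4 taken => place at 5.
607 hashes to 5, h2=2; 5,0 taken => place at 2.
Table: [133, —, 607, 704, 361, 942, —]

607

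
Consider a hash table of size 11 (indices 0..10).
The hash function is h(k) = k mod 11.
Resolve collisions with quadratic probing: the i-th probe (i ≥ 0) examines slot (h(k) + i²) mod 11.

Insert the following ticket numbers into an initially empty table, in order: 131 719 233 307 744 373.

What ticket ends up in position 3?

131 hashes to 10; slot 10 is free => place at 10.
719 hashes to 4; slot 4 is free => place at 4.
233 hashes to 2; slot 2 is free => place at 2.
307 hashes to 10; 10 taken => place at 0.
744 hashes to 7; slot 7 is free => place at 7.
373 hashes to 10; 10,0 taken => place at 3.
Table: [307, -, 233, 373, 719, -, -, 744, -, -, 131]

373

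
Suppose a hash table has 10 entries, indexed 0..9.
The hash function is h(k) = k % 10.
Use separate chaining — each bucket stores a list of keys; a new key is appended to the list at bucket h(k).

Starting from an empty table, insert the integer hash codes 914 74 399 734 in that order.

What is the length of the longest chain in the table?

914 -> bucket 4
74 -> bucket 4 (collision)
399 -> bucket 9
734 -> bucket 4 (collision)
Final buckets:
0: -
1: -
2: -
3: -
4: 914 -> 74 -> 734
5: -
6: -
7: -
8: -
9: 399

3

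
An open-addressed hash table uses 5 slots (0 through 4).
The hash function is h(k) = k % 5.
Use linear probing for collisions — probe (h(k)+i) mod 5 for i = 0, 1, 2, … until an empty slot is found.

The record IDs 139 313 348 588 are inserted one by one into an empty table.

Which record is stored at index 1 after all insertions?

139: h=4 -> slot 4
313: h=3 -> slot 3
348: h=3, probe 3,4,0 -> slot 0
588: h=3, probe 3,4,0,1 -> slot 1
Table: [348, 588, ., 313, 139]

588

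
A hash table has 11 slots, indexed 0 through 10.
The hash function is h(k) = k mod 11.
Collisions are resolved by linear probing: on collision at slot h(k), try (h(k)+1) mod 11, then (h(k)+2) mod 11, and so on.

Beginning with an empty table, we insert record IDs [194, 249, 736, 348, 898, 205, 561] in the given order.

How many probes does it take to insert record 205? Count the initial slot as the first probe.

194 hashes to 7; slot 7 is free => place at 7.
249 hashes to 7; 7 taken => place at 8.
736 hashes to 10; slot 10 is free => place at 10.
348 hashes to 7; 7,8 taken => place at 9.
898 hashes to 7; 7,8,9,10 taken => place at 0.
205 hashes to 7; 7,8,9,10,0 taken => place at 1.
561 hashes to 0; 0,1 taken => place at 2.
Table: [898, 205, 561, —, —, —, —, 194, 249, 348, 736]

6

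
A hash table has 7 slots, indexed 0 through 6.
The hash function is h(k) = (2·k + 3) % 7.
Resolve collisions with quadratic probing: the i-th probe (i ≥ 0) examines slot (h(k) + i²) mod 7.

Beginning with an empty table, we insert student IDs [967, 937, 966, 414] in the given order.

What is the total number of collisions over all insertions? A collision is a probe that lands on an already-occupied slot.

967: h=5 => slot 5
937: h=1 => slot 1
966: h=3 => slot 3
414: h=5, probe 5,6 => slot 6
Table: [_, 937, _, 966, _, 967, 414]

1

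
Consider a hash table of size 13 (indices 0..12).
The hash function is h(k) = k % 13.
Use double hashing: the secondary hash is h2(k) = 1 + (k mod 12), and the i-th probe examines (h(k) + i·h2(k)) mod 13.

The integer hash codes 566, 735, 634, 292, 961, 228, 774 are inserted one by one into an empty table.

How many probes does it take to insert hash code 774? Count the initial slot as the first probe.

2

Insert 566: h=7, slot 7 empty => index 7.
Insert 735: h=7, h2=4, slot 7 occupied => index 11.
Insert 634: h=10, slot 10 empty => index 10.
Insert 292: h=6, slot 6 empty => index 6.
Insert 961: h=12, slot 12 empty => index 12.
Insert 228: h=7, h2=1, slot 7 occupied => index 8.
Insert 774: h=7, h2=7, slot 7 occupied => index 1.
Table: [—, 774, —, —, —, —, 292, 566, 228, —, 634, 735, 961]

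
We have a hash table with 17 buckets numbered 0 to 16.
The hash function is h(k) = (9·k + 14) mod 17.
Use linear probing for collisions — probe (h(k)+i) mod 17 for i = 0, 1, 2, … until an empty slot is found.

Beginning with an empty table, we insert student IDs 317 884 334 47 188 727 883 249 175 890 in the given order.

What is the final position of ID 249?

16

317 hashes to 11; slot 11 is free => place at 11.
884 hashes to 14; slot 14 is free => place at 14.
334 hashes to 11; 11 taken => place at 12.
47 hashes to 12; 12 taken => place at 13.
188 hashes to 6; slot 6 is free => place at 6.
727 hashes to 12; 12,13,14 taken => place at 15.
883 hashes to 5; slot 5 is free => place at 5.
249 hashes to 11; 11,12,13,14,15 taken => place at 16.
175 hashes to 8; slot 8 is free => place at 8.
890 hashes to 0; slot 0 is free => place at 0.
Table: [890, -, -, -, -, 883, 188, -, 175, -, -, 317, 334, 47, 884, 727, 249]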